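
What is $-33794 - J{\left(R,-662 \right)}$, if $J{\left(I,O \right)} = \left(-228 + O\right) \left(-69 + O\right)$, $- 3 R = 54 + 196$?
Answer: $-684384$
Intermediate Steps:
$R = - \frac{250}{3}$ ($R = - \frac{54 + 196}{3} = \left(- \frac{1}{3}\right) 250 = - \frac{250}{3} \approx -83.333$)
$-33794 - J{\left(R,-662 \right)} = -33794 - \left(15732 + \left(-662\right)^{2} - -196614\right) = -33794 - \left(15732 + 438244 + 196614\right) = -33794 - 650590 = -684384$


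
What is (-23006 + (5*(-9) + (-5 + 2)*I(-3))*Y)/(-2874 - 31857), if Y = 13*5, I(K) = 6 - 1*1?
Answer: 26906/34731 ≈ 0.77470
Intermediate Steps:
I(K) = 5 (I(K) = 6 - 1 = 5)
Y = 65
(-23006 + (5*(-9) + (-5 + 2)*I(-3))*Y)/(-2874 - 31857) = (-23006 + (5*(-9) + (-5 + 2)*5)*65)/(-2874 - 31857) = (-23006 + (-45 - 3*5)*65)/(-34731) = (-23006 + (-45 - 15)*65)*(-1/34731) = (-23006 - 60*65)*(-1/34731) = (-23006 - 3900)*(-1/34731) = -26906*(-1/34731) = 26906/34731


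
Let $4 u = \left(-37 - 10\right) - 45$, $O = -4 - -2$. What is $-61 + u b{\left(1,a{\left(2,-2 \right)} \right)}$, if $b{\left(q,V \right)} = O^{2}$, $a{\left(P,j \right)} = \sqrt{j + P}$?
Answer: $-153$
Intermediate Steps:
$a{\left(P,j \right)} = \sqrt{P + j}$
$O = -2$ ($O = -4 + 2 = -2$)
$b{\left(q,V \right)} = 4$ ($b{\left(q,V \right)} = \left(-2\right)^{2} = 4$)
$u = -23$ ($u = \frac{\left(-37 - 10\right) - 45}{4} = \frac{-47 - 45}{4} = \frac{1}{4} \left(-92\right) = -23$)
$-61 + u b{\left(1,a{\left(2,-2 \right)} \right)} = -61 - 92 = -153$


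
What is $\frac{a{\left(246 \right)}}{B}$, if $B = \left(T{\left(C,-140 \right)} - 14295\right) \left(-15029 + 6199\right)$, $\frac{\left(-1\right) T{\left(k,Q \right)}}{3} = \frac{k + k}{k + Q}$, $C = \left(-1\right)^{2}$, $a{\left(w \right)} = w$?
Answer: $\frac{5699}{2924200195} \approx 1.9489 \cdot 10^{-6}$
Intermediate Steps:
$C = 1$
$T{\left(k,Q \right)} = - \frac{6 k}{Q + k}$ ($T{\left(k,Q \right)} = - 3 \frac{k + k}{k + Q} = - 3 \frac{2 k}{Q + k} = - \frac{6 k}{Q + k}$)
$B = \frac{17545201170}{139}$ ($B = \left(\left(-6\right) 1 \frac{1}{-140 + 1} - 14295\right) \left(-15029 + 6199\right) = \left(\left(-6\right) 1 \frac{1}{-139} - 14295\right) \left(-8830\right) = \left(\left(-6\right) 1 \left(- \frac{1}{139}\right) - 14295\right) \left(-8830\right) = \left(\frac{6}{139} - 14295\right) \left(-8830\right) = \left(- \frac{1986999}{139}\right) \left(-8830\right) = \frac{17545201170}{139} \approx 1.2622 \cdot 10^{8}$)
$\frac{a{\left(246 \right)}}{B} = \frac{246}{\frac{17545201170}{139}} = 246 \cdot \frac{139}{17545201170} = \frac{5699}{2924200195}$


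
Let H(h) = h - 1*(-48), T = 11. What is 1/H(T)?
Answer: 1/59 ≈ 0.016949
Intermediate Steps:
H(h) = 48 + h (H(h) = h + 48 = 48 + h)
1/H(T) = 1/(48 + 11) = 1/59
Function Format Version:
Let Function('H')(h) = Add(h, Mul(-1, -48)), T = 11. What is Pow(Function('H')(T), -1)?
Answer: Rational(1, 59) ≈ 0.016949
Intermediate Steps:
Function('H')(h) = Add(48, h) (Function('H')(h) = Add(h, 48) = Add(48, h))
Pow(Function('H')(T), -1) = Pow(Add(48, 11), -1) = Pow(59, -1) = Rational(1, 59)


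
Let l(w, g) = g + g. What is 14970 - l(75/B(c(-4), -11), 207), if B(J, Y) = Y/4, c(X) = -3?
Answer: 14556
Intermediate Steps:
B(J, Y) = Y/4 (B(J, Y) = Y*(¼) = Y/4)
l(w, g) = 2*g
14970 - l(75/B(c(-4), -11), 207) = 14970 - 2*207 = 14970 - 1*414 = 14970 - 414 = 14556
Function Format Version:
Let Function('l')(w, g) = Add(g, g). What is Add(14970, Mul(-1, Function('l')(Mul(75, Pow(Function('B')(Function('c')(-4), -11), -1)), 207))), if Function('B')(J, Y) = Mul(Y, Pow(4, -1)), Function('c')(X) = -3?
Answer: 14556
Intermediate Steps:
Function('B')(J, Y) = Mul(Rational(1, 4), Y) (Function('B')(J, Y) = Mul(Y, Rational(1, 4)) = Mul(Rational(1, 4), Y))
Function('l')(w, g) = Mul(2, g)
Add(14970, Mul(-1, Function('l')(Mul(75, Pow(Function('B')(Function('c')(-4), -11), -1)), 207))) = Add(14970, Mul(-1, Mul(2, 207))) = Add(14970, Mul(-1, 414)) = Add(14970, -414) = 14556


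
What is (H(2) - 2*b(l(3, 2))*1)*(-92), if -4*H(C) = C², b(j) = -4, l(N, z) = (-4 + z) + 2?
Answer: -644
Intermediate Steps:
l(N, z) = -2 + z
H(C) = -C²/4
(H(2) - 2*b(l(3, 2))*1)*(-92) = (-¼*2² - 2*(-4)*1)*(-92) = (-¼*4 + 8*1)*(-92) = (-1 + 8)*(-92) = 7*(-92) = -644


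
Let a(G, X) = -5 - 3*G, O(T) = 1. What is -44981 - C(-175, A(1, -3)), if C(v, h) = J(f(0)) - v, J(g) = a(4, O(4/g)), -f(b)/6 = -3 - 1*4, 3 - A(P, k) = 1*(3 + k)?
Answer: -45139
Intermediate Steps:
A(P, k) = -k (A(P, k) = 3 - (3 + k) = 3 + (-3 - k) = -k)
f(b) = 42 (f(b) = -6*(-3 - 1*4) = -6*(-3 - 4) = -6*(-7) = 42)
J(g) = -17 (J(g) = -5 - 3*4 = -5 - 12 = -17)
C(v, h) = -17 - v
-44981 - C(-175, A(1, -3)) = -44981 - (-17 - 1*(-175)) = -44981 - (-17 + 175) = -44981 - 1*158 = -44981 - 158 = -45139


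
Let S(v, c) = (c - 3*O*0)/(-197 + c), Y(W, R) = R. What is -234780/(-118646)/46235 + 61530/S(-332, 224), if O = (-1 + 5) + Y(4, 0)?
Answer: 9299263826859/1253850928 ≈ 7416.6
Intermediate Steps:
O = 4 (O = (-1 + 5) + 0 = 4 + 0 = 4)
S(v, c) = c/(-197 + c) (S(v, c) = (c - 3*4*0)/(-197 + c) = (c - 12*0)/(-197 + c) = (c + 0)/(-197 + c) = c/(-197 + c))
-234780/(-118646)/46235 + 61530/S(-332, 224) = -234780/(-118646)/46235 + 61530/((224/(-197 + 224))) = -234780*(-1/118646)*(1/46235) + 61530/((224/27)) = (117390/59323)*(1/46235) + 61530/((224*(1/27))) = 3354/78365683 + 61530/(224/27) = 3354/78365683 + 61530*(27/224) = 3354/78365683 + 118665/16 = 9299263826859/1253850928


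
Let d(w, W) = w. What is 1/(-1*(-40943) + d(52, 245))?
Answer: 1/40995 ≈ 2.4393e-5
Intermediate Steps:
1/(-1*(-40943) + d(52, 245)) = 1/(-1*(-40943) + 52) = 1/(40943 + 52) = 1/40995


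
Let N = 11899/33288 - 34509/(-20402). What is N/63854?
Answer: 1361545/42432406032 ≈ 3.2087e-5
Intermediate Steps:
N = 9530815/4651656 (N = 11899*(1/33288) - 34509*(-1/20402) = 163/456 + 34509/20402 = 9530815/4651656 ≈ 2.0489)
N/63854 = (9530815/4651656)/63854 = (9530815/4651656)*(1/63854) = 1361545/42432406032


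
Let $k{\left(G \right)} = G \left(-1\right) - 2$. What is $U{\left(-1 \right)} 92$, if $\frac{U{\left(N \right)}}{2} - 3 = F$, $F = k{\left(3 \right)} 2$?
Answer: $-1288$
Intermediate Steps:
$k{\left(G \right)} = -2 - G$ ($k{\left(G \right)} = - G - 2 = -2 - G$)
$F = -10$ ($F = \left(-2 - 3\right) 2 = \left(-5\right) 2 = -10$)
$U{\left(N \right)} = -14$ ($U{\left(N \right)} = 6 + 2 \left(-10\right) = 6 - 20 = -14$)
$U{\left(-1 \right)} 92 = \left(-14\right) 92 = -1288$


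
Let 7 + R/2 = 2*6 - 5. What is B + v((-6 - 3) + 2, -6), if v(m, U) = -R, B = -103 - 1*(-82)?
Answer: -21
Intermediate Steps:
B = -21 (B = -103 + 82 = -21)
R = 0 (R = -14 + 2*(2*6 - 5) = -14 + 2*(12 - 5) = -14 + 2*7 = -14 + 14 = 0)
v(m, U) = 0 (v(m, U) = -1*0 = 0)
B + v((-6 - 3) + 2, -6) = -21 + 0 = -21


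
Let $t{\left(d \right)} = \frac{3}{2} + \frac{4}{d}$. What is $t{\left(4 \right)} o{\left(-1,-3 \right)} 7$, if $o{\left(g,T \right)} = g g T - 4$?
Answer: $- \frac{245}{2} \approx -122.5$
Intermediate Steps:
$o{\left(g,T \right)} = -4 + T g^{2}$ ($o{\left(g,T \right)} = g^{2} T - 4 = T g^{2} - 4 = -4 + T g^{2}$)
$t{\left(d \right)} = \frac{3}{2} + \frac{4}{d}$ ($t{\left(d \right)} = 3 \cdot \frac{1}{2} + \frac{4}{d} = \frac{3}{2} + \frac{4}{d}$)
$t{\left(4 \right)} o{\left(-1,-3 \right)} 7 = \left(\frac{3}{2} + \frac{4}{4}\right) \left(-4 - 3 \left(-1\right)^{2}\right) 7 = \left(\frac{3}{2} + 4 \cdot \frac{1}{4}\right) \left(-4 - 3\right) 7 = \left(\frac{3}{2} + 1\right) \left(-4 - 3\right) 7 = \frac{5}{2} \left(-7\right) 7 = \left(- \frac{35}{2}\right) 7 = - \frac{245}{2}$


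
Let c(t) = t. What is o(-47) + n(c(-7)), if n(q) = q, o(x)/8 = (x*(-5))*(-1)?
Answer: -1887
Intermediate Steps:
o(x) = 40*x (o(x) = 8*((x*(-5))*(-1)) = 8*(-5*x*(-1)) = 8*(5*x) = 40*x)
o(-47) + n(c(-7)) = 40*(-47) - 7 = -1880 - 7 = -1887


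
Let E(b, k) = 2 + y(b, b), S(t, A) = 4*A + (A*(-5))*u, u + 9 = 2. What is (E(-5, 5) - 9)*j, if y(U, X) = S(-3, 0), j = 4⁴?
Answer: -1792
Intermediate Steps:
u = -7 (u = -9 + 2 = -7)
j = 256
S(t, A) = 39*A (S(t, A) = 4*A + (A*(-5))*(-7) = 4*A - 5*A*(-7) = 4*A + 35*A = 39*A)
y(U, X) = 0 (y(U, X) = 39*0 = 0)
E(b, k) = 2 (E(b, k) = 2 + 0 = 2)
(E(-5, 5) - 9)*j = (2 - 9)*256 = -7*256 = -1792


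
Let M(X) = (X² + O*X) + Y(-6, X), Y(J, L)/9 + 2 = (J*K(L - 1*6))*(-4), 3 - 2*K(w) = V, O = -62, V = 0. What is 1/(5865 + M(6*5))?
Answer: 1/5211 ≈ 0.00019190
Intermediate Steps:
K(w) = 3/2 (K(w) = 3/2 - ½*0 = 3/2 + 0 = 3/2)
Y(J, L) = -18 - 54*J (Y(J, L) = -18 + 9*((J*(3/2))*(-4)) = -18 + 9*((3*J/2)*(-4)) = -18 + 9*(-6*J) = -18 - 54*J)
M(X) = 306 + X² - 62*X (M(X) = (X² - 62*X) + (-18 - 54*(-6)) = (X² - 62*X) + (-18 + 324) = (X² - 62*X) + 306 = 306 + X² - 62*X)
1/(5865 + M(6*5)) = 1/(5865 + (306 + (6*5)² - 372*5)) = 1/(5865 + (306 + 30² - 62*30)) = 1/(5865 + (306 + 900 - 1860)) = 1/(5865 - 654) = 1/5211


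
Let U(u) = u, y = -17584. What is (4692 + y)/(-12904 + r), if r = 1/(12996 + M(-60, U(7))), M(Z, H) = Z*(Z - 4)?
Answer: 217049712/217251743 ≈ 0.99907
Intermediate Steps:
M(Z, H) = Z*(-4 + Z)
r = 1/16836 (r = 1/(12996 - 60*(-4 - 60)) = 1/(12996 - 60*(-64)) = 1/(12996 + 3840) = 1/16836 ≈ 5.9397e-5)
(4692 + y)/(-12904 + r) = (4692 - 17584)/(-12904 + 1/16836) = -12892/(-217251743/16836) = -12892*(-16836/217251743) = 217049712/217251743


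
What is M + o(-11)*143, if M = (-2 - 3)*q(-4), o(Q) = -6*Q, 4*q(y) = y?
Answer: 9443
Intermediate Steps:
q(y) = y/4
M = 5 (M = (-2 - 3)*((¼)*(-4)) = -5*(-1) = 5)
M + o(-11)*143 = 5 - 6*(-11)*143 = 5 + 66*143 = 5 + 9438 = 9443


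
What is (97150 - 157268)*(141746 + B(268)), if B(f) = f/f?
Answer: -8521546146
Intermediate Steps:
B(f) = 1
(97150 - 157268)*(141746 + B(268)) = (97150 - 157268)*(141746 + 1) = -60118*141747 = -8521546146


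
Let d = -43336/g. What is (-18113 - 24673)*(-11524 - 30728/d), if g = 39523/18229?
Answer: 48682029637644354/98746493 ≈ 4.9300e+8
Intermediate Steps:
g = 39523/18229 (g = 39523*(1/18229) = 39523/18229 ≈ 2.1681)
d = -789971944/39523 (d = -43336/39523/18229 = -43336*18229/39523 = -789971944/39523 ≈ -19988.)
(-18113 - 24673)*(-11524 - 30728/d) = (-18113 - 24673)*(-11524 - 30728/(-789971944/39523)) = -42786*(-11524 - 30728*(-39523/789971944)) = -42786*(-11524 + 151807843/98746493) = -42786*(-1137802777489/98746493) = 48682029637644354/98746493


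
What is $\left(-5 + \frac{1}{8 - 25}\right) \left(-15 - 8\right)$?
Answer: $\frac{1978}{17} \approx 116.35$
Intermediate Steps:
$\left(-5 + \frac{1}{8 - 25}\right) \left(-15 - 8\right) = \left(-5 + \frac{1}{-17}\right) \left(-23\right) = \left(-5 - \frac{1}{17}\right) \left(-23\right) = \left(- \frac{86}{17}\right) \left(-23\right) = \frac{1978}{17}$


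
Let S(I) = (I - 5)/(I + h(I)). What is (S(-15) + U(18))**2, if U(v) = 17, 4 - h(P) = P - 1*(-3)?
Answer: 9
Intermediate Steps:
h(P) = 1 - P (h(P) = 4 - (P - 1*(-3)) = 4 - (P + 3) = 4 - (3 + P) = 4 + (-3 - P) = 1 - P)
S(I) = -5 + I (S(I) = (I - 5)/(I + (1 - I)) = (-5 + I)/1 = (-5 + I)*1 = -5 + I)
(S(-15) + U(18))**2 = ((-5 - 15) + 17)**2 = (-20 + 17)**2 = (-3)**2 = 9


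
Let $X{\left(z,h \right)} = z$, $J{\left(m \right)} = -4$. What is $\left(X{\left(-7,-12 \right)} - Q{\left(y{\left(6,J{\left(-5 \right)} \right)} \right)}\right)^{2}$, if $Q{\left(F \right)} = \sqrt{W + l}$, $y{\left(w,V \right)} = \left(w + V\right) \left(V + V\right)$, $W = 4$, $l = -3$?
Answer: $64$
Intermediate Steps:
$y{\left(w,V \right)} = 2 V \left(V + w\right)$ ($y{\left(w,V \right)} = \left(V + w\right) 2 V = 2 V \left(V + w\right)$)
$Q{\left(F \right)} = 1$ ($Q{\left(F \right)} = \sqrt{4 - 3} = \sqrt{1} = 1$)
$\left(X{\left(-7,-12 \right)} - Q{\left(y{\left(6,J{\left(-5 \right)} \right)} \right)}\right)^{2} = \left(-7 - 1\right)^{2} = \left(-8\right)^{2} = 64$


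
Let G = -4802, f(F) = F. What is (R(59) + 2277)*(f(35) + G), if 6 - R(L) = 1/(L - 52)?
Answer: -10882380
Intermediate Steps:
R(L) = 6 - 1/(-52 + L) (R(L) = 6 - 1/(L - 52) = 6 - 1/(-52 + L))
(R(59) + 2277)*(f(35) + G) = ((-313 + 6*59)/(-52 + 59) + 2277)*(35 - 4802) = ((-313 + 354)/7 + 2277)*(-4767) = ((⅐)*41 + 2277)*(-4767) = (41/7 + 2277)*(-4767) = (15980/7)*(-4767) = -10882380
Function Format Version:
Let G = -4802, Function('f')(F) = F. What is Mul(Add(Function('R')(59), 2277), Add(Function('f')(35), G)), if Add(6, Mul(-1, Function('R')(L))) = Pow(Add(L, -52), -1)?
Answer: -10882380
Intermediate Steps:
Function('R')(L) = Add(6, Mul(-1, Pow(Add(-52, L), -1))) (Function('R')(L) = Add(6, Mul(-1, Pow(Add(L, -52), -1))) = Add(6, Mul(-1, Pow(Add(-52, L), -1))))
Mul(Add(Function('R')(59), 2277), Add(Function('f')(35), G)) = Mul(Add(Mul(Pow(Add(-52, 59), -1), Add(-313, Mul(6, 59))), 2277), Add(35, -4802)) = Mul(Add(Mul(Pow(7, -1), Add(-313, 354)), 2277), -4767) = Mul(Add(Mul(Rational(1, 7), 41), 2277), -4767) = Mul(Add(Rational(41, 7), 2277), -4767) = Mul(Rational(15980, 7), -4767) = -10882380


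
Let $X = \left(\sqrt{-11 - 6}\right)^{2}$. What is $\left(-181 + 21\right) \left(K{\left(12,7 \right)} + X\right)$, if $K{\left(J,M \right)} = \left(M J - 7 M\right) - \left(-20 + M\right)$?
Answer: $-4960$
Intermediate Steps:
$K{\left(J,M \right)} = 20 - 8 M + J M$ ($K{\left(J,M \right)} = \left(J M - 7 M\right) - \left(-20 + M\right) = \left(- 7 M + J M\right) - \left(-20 + M\right) = 20 - 8 M + J M$)
$X = -17$ ($X = \left(\sqrt{-17}\right)^{2} = \left(i \sqrt{17}\right)^{2} = -17$)
$\left(-181 + 21\right) \left(K{\left(12,7 \right)} + X\right) = \left(-181 + 21\right) \left(\left(20 - 56 + 12 \cdot 7\right) - 17\right) = - 160 \left(\left(20 - 56 + 84\right) - 17\right) = - 160 \left(48 - 17\right) = \left(-160\right) 31 = -4960$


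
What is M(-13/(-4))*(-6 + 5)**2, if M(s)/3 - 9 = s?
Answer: 147/4 ≈ 36.750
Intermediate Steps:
M(s) = 27 + 3*s
M(-13/(-4))*(-6 + 5)**2 = (27 + 3*(-13/(-4)))*(-6 + 5)**2 = (27 + 3*(-13*(-1/4)))*(-1)**2 = (27 + 3*(13/4))*1 = (27 + 39/4)*1 = (147/4)*1 = 147/4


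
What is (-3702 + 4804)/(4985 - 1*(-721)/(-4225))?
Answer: 2327975/10530452 ≈ 0.22107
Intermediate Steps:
(-3702 + 4804)/(4985 - 1*(-721)/(-4225)) = 1102/(4985 + 721*(-1/4225)) = 1102/(4985 - 721/4225) = 1102/(21060904/4225) = 1102*(4225/21060904) = 2327975/10530452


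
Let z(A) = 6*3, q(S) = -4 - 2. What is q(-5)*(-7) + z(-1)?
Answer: 60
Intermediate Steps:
q(S) = -6
z(A) = 18
q(-5)*(-7) + z(-1) = -6*(-7) + 18 = 42 + 18 = 60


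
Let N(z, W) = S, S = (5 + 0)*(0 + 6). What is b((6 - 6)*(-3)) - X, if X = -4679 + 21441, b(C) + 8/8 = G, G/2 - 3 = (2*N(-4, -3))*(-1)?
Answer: -16877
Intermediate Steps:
S = 30 (S = 5*6 = 30)
N(z, W) = 30
G = -114 (G = 6 + 2*((2*30)*(-1)) = 6 + 2*(60*(-1)) = 6 + 2*(-60) = 6 - 120 = -114)
b(C) = -115 (b(C) = -1 - 114 = -115)
X = 16762
b((6 - 6)*(-3)) - X = -115 - 1*16762 = -115 - 16762 = -16877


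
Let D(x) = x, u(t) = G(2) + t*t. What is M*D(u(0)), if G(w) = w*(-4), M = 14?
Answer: -112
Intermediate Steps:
G(w) = -4*w
u(t) = -8 + t² (u(t) = -4*2 + t*t = -8 + t²)
M*D(u(0)) = 14*(-8 + 0²) = 14*(-8 + 0) = 14*(-8) = -112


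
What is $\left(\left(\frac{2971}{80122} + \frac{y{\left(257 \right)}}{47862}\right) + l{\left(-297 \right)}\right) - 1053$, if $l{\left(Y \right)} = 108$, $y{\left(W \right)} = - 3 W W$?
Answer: $- \frac{303301578826}{319566597} \approx -949.1$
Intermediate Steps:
$y{\left(W \right)} = - 3 W^{2}$
$\left(\left(\frac{2971}{80122} + \frac{y{\left(257 \right)}}{47862}\right) + l{\left(-297 \right)}\right) - 1053 = \left(\left(\frac{2971}{80122} + \frac{\left(-3\right) 257^{2}}{47862}\right) + 108\right) - 1053 = \left(\left(2971 \cdot \frac{1}{80122} + \left(-3\right) 66049 \cdot \frac{1}{47862}\right) + 108\right) - 1053 = \left(\left(\frac{2971}{80122} - \frac{66049}{15954}\right) + 108\right) - 1053 = \left(- \frac{1311144661}{319566597} + 108\right) - 1053 = \frac{33202047815}{319566597} - 1053 = - \frac{303301578826}{319566597}$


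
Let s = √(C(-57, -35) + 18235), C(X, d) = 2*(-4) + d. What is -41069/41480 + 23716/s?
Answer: -41069/41480 + 5929*√1137/1137 ≈ 174.84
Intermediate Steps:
C(X, d) = -8 + d
s = 4*√1137 (s = √((-8 - 35) + 18235) = √(-43 + 18235) = √18192 = 4*√1137 ≈ 134.88)
-41069/41480 + 23716/s = -41069/41480 + 23716/((4*√1137)) = -41069*1/41480 + 23716*(√1137/4548) = -41069/41480 + 5929*√1137/1137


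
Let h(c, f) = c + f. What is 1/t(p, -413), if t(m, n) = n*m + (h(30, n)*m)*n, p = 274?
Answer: 1/43227884 ≈ 2.3133e-8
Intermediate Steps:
t(m, n) = m*n + m*n*(30 + n) (t(m, n) = n*m + ((30 + n)*m)*n = m*n + (m*(30 + n))*n = m*n + m*n*(30 + n))
1/t(p, -413) = 1/(274*(-413)*(31 - 413)) = 1/(274*(-413)*(-382)) = 1/43227884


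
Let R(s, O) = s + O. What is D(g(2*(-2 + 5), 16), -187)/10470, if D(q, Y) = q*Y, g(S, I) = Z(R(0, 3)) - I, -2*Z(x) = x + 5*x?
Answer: 935/2094 ≈ 0.44651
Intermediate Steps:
R(s, O) = O + s
Z(x) = -3*x (Z(x) = -(x + 5*x)/2 = -3*x)
g(S, I) = -9 - I (g(S, I) = -3*(3 + 0) - I = -3*3 - I = -9 - I)
D(q, Y) = Y*q
D(g(2*(-2 + 5), 16), -187)/10470 = -187*(-9 - 1*16)/10470 = -187*(-9 - 16)*(1/10470) = -187*(-25)*(1/10470) = 4675*(1/10470) = 935/2094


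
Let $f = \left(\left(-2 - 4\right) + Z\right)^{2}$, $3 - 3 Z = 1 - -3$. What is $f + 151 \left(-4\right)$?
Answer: $- \frac{5075}{9} \approx -563.89$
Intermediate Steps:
$Z = - \frac{1}{3}$ ($Z = 1 - \frac{1 - -3}{3} = 1 - \frac{1 + 3}{3} = 1 - \frac{4}{3} = - \frac{1}{3} \approx -0.33333$)
$f = \frac{361}{9}$ ($f = \left(\left(-2 - 4\right) - \frac{1}{3}\right)^{2} = \left(-6 - \frac{1}{3}\right)^{2} = \left(- \frac{19}{3}\right)^{2} = \frac{361}{9} \approx 40.111$)
$f + 151 \left(-4\right) = \frac{361}{9} + 151 \left(-4\right) = \frac{361}{9} - 604 = - \frac{5075}{9}$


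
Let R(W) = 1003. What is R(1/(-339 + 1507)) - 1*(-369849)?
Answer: 370852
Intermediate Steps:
R(1/(-339 + 1507)) - 1*(-369849) = 1003 - 1*(-369849) = 1003 + 369849 = 370852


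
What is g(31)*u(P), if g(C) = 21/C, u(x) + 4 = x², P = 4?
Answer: 252/31 ≈ 8.1290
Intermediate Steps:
u(x) = -4 + x²
g(31)*u(P) = (21/31)*(-4 + 4²) = (21*(1/31))*(-4 + 16) = (21/31)*12 = 252/31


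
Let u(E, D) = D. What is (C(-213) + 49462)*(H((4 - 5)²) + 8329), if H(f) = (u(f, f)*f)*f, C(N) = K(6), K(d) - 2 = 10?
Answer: 412118420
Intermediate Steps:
K(d) = 12 (K(d) = 2 + 10 = 12)
C(N) = 12
H(f) = f³ (H(f) = (f*f)*f = f²*f = f³)
(C(-213) + 49462)*(H((4 - 5)²) + 8329) = (12 + 49462)*(((4 - 5)²)³ + 8329) = 49474*(((-1)²)³ + 8329) = 49474*(1³ + 8329) = 49474*(1 + 8329) = 49474*8330 = 412118420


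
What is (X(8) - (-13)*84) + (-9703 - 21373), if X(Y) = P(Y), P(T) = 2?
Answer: -29982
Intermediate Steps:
X(Y) = 2
(X(8) - (-13)*84) + (-9703 - 21373) = (2 - (-13)*84) + (-9703 - 21373) = (2 - 13*(-84)) - 31076 = (2 + 1092) - 31076 = 1094 - 31076 = -29982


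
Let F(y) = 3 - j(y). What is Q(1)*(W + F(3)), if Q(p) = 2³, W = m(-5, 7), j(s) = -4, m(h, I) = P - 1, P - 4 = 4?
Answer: 112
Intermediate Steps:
P = 8 (P = 4 + 4 = 8)
m(h, I) = 7 (m(h, I) = 8 - 1 = 7)
W = 7
Q(p) = 8
F(y) = 7 (F(y) = 3 - 1*(-4) = 3 + 4 = 7)
Q(1)*(W + F(3)) = 8*(7 + 7) = 8*14 = 112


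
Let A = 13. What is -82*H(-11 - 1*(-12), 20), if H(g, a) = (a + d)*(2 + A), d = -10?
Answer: -12300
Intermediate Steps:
H(g, a) = -150 + 15*a (H(g, a) = (a - 10)*(2 + 13) = (-10 + a)*15 = -150 + 15*a)
-82*H(-11 - 1*(-12), 20) = -82*(-150 + 15*20) = -82*(-150 + 300) = -82*150 = -12300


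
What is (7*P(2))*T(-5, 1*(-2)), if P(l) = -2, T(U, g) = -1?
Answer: 14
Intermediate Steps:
(7*P(2))*T(-5, 1*(-2)) = (7*(-2))*(-1) = -14*(-1) = 14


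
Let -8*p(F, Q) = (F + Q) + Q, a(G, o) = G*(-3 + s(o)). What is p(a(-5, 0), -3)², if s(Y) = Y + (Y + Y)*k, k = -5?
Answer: 81/64 ≈ 1.2656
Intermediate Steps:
s(Y) = -9*Y (s(Y) = Y + (Y + Y)*(-5) = Y + (2*Y)*(-5) = Y - 10*Y = -9*Y)
a(G, o) = G*(-3 - 9*o)
p(F, Q) = -Q/4 - F/8 (p(F, Q) = -((F + Q) + Q)/8 = -(F + 2*Q)/8 = -Q/4 - F/8)
p(a(-5, 0), -3)² = (-¼*(-3) - (-3)*(-5)*(1 + 3*0)/8)² = (¾ - (-3)*(-5)*(1 + 0)/8)² = (¾ - (-3)*(-5)/8)² = (¾ - ⅛*15)² = (¾ - 15/8)² = (-9/8)² = 81/64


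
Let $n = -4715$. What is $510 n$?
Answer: $-2404650$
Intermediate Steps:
$510 n = 510 \left(-4715\right) = -2404650$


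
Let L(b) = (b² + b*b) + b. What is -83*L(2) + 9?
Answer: -821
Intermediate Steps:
L(b) = b + 2*b² (L(b) = (b² + b²) + b = 2*b² + b = b + 2*b²)
-83*L(2) + 9 = -166*(1 + 2*2) + 9 = -166*(1 + 4) + 9 = -166*5 + 9 = -83*10 + 9 = -830 + 9 = -821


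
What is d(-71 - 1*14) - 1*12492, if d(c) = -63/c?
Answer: -1061757/85 ≈ -12491.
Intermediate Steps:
d(-71 - 1*14) - 1*12492 = -63/(-71 - 1*14) - 1*12492 = -63/(-71 - 14) - 12492 = -63/(-85) - 12492 = -63*(-1/85) - 12492 = 63/85 - 12492 = -1061757/85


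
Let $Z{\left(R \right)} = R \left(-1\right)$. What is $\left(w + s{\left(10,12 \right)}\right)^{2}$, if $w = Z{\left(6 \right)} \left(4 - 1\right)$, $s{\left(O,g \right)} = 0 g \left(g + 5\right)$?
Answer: $324$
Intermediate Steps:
$Z{\left(R \right)} = - R$
$s{\left(O,g \right)} = 0$ ($s{\left(O,g \right)} = 0 \left(5 + g\right) = 0$)
$w = -18$ ($w = \left(-1\right) 6 \left(4 - 1\right) = \left(-6\right) 3 = -18$)
$\left(w + s{\left(10,12 \right)}\right)^{2} = \left(-18 + 0\right)^{2} = \left(-18\right)^{2} = 324$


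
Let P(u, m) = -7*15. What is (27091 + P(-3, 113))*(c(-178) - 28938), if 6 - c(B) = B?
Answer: -775955444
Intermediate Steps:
P(u, m) = -105
c(B) = 6 - B
(27091 + P(-3, 113))*(c(-178) - 28938) = (27091 - 105)*((6 - 1*(-178)) - 28938) = 26986*((6 + 178) - 28938) = 26986*(184 - 28938) = 26986*(-28754) = -775955444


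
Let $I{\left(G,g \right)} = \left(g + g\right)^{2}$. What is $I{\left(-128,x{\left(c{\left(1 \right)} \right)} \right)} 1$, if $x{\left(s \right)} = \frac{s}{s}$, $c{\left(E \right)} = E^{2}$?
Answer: $4$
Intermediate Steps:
$x{\left(s \right)} = 1$
$I{\left(G,g \right)} = 4 g^{2}$ ($I{\left(G,g \right)} = \left(2 g\right)^{2} = 4 g^{2}$)
$I{\left(-128,x{\left(c{\left(1 \right)} \right)} \right)} 1 = 4 \cdot 1^{2} \cdot 1 = 4 \cdot 1 \cdot 1 = 4 \cdot 1 = 4$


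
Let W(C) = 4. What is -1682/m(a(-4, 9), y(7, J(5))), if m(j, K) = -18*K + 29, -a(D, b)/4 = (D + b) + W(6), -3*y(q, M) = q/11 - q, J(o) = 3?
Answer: 18502/101 ≈ 183.19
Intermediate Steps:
y(q, M) = 10*q/33 (y(q, M) = -(q/11 - q)/3 = -(-10)*q/33 = 10*q/33)
a(D, b) = -16 - 4*D - 4*b (a(D, b) = -4*((D + b) + 4) = -4*(4 + D + b) = -16 - 4*D - 4*b)
m(j, K) = 29 - 18*K
-1682/m(a(-4, 9), y(7, J(5))) = -1682/(29 - 60*7/11) = -1682/(29 - 18*70/33) = -1682/(29 - 420/11) = -1682/(-101/11) = -1682*(-11/101) = 18502/101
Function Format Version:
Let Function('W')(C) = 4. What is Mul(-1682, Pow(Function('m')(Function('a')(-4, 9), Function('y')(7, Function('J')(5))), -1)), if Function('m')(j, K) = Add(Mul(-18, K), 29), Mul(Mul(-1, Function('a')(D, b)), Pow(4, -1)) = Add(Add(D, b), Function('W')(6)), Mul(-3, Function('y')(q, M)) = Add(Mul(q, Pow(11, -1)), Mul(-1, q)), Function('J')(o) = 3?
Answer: Rational(18502, 101) ≈ 183.19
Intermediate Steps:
Function('y')(q, M) = Mul(Rational(10, 33), q) (Function('y')(q, M) = Mul(Rational(-1, 3), Add(Mul(q, Pow(11, -1)), Mul(-1, q))) = Mul(Rational(-1, 3), Add(Mul(q, Rational(1, 11)), Mul(-1, q))) = Mul(Rational(-1, 3), Add(Mul(Rational(1, 11), q), Mul(-1, q))) = Mul(Rational(-1, 3), Mul(Rational(-10, 11), q)) = Mul(Rational(10, 33), q))
Function('a')(D, b) = Add(-16, Mul(-4, D), Mul(-4, b)) (Function('a')(D, b) = Mul(-4, Add(Add(D, b), 4)) = Mul(-4, Add(4, D, b)) = Add(-16, Mul(-4, D), Mul(-4, b)))
Function('m')(j, K) = Add(29, Mul(-18, K))
Mul(-1682, Pow(Function('m')(Function('a')(-4, 9), Function('y')(7, Function('J')(5))), -1)) = Mul(-1682, Pow(Add(29, Mul(-18, Mul(Rational(10, 33), 7))), -1)) = Mul(-1682, Pow(Add(29, Mul(-18, Rational(70, 33))), -1)) = Mul(-1682, Pow(Add(29, Rational(-420, 11)), -1)) = Mul(-1682, Pow(Rational(-101, 11), -1)) = Mul(-1682, Rational(-11, 101)) = Rational(18502, 101)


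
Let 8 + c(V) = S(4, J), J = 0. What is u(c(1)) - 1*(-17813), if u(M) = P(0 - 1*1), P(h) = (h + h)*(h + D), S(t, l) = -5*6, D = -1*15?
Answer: 17845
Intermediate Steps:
D = -15
S(t, l) = -30
c(V) = -38 (c(V) = -8 - 30 = -38)
P(h) = 2*h*(-15 + h) (P(h) = (h + h)*(h - 15) = (2*h)*(-15 + h) = 2*h*(-15 + h))
u(M) = 32 (u(M) = 2*(0 - 1*1)*(-15 + (0 - 1*1)) = 2*(0 - 1)*(-15 + (0 - 1)) = 2*(-1)*(-15 - 1) = 2*(-1)*(-16) = 32)
u(c(1)) - 1*(-17813) = 32 - 1*(-17813) = 32 + 17813 = 17845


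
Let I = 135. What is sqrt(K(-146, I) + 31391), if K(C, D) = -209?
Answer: sqrt(31182) ≈ 176.58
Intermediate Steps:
sqrt(K(-146, I) + 31391) = sqrt(-209 + 31391) = sqrt(31182)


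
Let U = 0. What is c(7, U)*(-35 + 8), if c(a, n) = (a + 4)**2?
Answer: -3267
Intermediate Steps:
c(a, n) = (4 + a)**2
c(7, U)*(-35 + 8) = (4 + 7)**2*(-35 + 8) = 11**2*(-27) = 121*(-27) = -3267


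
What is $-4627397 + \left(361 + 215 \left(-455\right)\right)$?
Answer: $-4724861$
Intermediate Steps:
$-4627397 + \left(361 + 215 \left(-455\right)\right) = -4627397 + \left(361 - 97825\right) = -4627397 - 97464 = -4724861$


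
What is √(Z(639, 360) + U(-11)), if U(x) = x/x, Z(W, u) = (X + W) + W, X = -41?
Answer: √1238 ≈ 35.185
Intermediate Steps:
Z(W, u) = -41 + 2*W (Z(W, u) = (-41 + W) + W = -41 + 2*W)
U(x) = 1
√(Z(639, 360) + U(-11)) = √((-41 + 2*639) + 1) = √((-41 + 1278) + 1) = √(1237 + 1) = √1238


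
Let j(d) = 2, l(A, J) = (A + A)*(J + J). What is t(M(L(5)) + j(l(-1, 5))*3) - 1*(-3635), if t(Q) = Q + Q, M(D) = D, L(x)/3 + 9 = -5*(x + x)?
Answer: 3293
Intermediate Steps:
l(A, J) = 4*A*J (l(A, J) = (2*A)*(2*J) = 4*A*J)
L(x) = -27 - 30*x (L(x) = -27 + 3*(-5*(x + x)) = -27 + 3*(-10*x) = -27 - 30*x)
t(Q) = 2*Q
t(M(L(5)) + j(l(-1, 5))*3) - 1*(-3635) = 2*((-27 - 30*5) + 2*3) - 1*(-3635) = 2*((-27 - 150) + 6) + 3635 = 2*(-177 + 6) + 3635 = 2*(-171) + 3635 = -342 + 3635 = 3293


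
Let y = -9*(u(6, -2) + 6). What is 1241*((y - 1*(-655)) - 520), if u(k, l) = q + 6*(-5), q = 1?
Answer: 424422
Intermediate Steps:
u(k, l) = -29 (u(k, l) = 1 + 6*(-5) = 1 - 30 = -29)
y = 207 (y = -9*(-29 + 6) = -9*(-23) = 207)
1241*((y - 1*(-655)) - 520) = 1241*((207 - 1*(-655)) - 520) = 1241*((207 + 655) - 520) = 1241*(862 - 520) = 1241*342 = 424422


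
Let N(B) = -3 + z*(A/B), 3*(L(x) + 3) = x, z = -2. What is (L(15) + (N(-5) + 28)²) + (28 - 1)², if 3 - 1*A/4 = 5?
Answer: 30156/25 ≈ 1206.2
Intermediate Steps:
L(x) = -3 + x/3
A = -8 (A = 12 - 4*5 = 12 - 20 = -8)
N(B) = -3 + 16/B (N(B) = -3 - (-16)/B = -3 + 16/B)
(L(15) + (N(-5) + 28)²) + (28 - 1)² = ((-3 + (⅓)*15) + ((-3 + 16/(-5)) + 28)²) + (28 - 1)² = ((-3 + 5) + ((-3 + 16*(-⅕)) + 28)²) + 27² = (2 + ((-3 - 16/5) + 28)²) + 729 = (2 + (-31/5 + 28)²) + 729 = (2 + (109/5)²) + 729 = (2 + 11881/25) + 729 = 11931/25 + 729 = 30156/25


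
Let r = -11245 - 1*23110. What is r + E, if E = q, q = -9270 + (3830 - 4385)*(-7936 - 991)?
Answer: 4910860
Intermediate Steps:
r = -34355 (r = -11245 - 23110 = -34355)
q = 4945215 (q = -9270 - 555*(-8927) = -9270 + 4954485 = 4945215)
E = 4945215
r + E = -34355 + 4945215 = 4910860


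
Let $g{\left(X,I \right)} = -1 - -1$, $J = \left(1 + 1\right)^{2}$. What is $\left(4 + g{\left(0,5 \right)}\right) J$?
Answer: $16$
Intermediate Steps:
$J = 4$ ($J = 2^{2} = 4$)
$g{\left(X,I \right)} = 0$ ($g{\left(X,I \right)} = -1 + 1 = 0$)
$\left(4 + g{\left(0,5 \right)}\right) J = \left(4 + 0\right) 4 = 4 \cdot 4 = 16$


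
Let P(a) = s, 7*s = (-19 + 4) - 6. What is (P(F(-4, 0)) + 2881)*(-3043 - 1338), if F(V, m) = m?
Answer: -12608518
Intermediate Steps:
s = -3 (s = ((-19 + 4) - 6)/7 = (-15 - 6)/7 = (1/7)*(-21) = -3)
P(a) = -3
(P(F(-4, 0)) + 2881)*(-3043 - 1338) = (-3 + 2881)*(-3043 - 1338) = 2878*(-4381) = -12608518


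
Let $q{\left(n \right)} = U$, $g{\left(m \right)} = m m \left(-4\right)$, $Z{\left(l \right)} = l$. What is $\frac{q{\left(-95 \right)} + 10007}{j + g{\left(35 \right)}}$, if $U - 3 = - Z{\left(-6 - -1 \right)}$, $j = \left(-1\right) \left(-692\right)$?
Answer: $- \frac{10015}{4208} \approx -2.38$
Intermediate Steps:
$j = 692$
$g{\left(m \right)} = - 4 m^{2}$ ($g{\left(m \right)} = m^{2} \left(-4\right) = - 4 m^{2}$)
$U = 8$ ($U = 3 - \left(-6 - -1\right) = 3 - \left(-6 + 1\right) = 3 - -5 = 3 + 5 = 8$)
$q{\left(n \right)} = 8$
$\frac{q{\left(-95 \right)} + 10007}{j + g{\left(35 \right)}} = \frac{8 + 10007}{692 - 4 \cdot 35^{2}} = \frac{10015}{692 - 4900} = \frac{10015}{-4208} = 10015 \left(- \frac{1}{4208}\right) = - \frac{10015}{4208}$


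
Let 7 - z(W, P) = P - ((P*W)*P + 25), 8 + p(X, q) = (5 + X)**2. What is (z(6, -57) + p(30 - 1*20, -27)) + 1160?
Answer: 20960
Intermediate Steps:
p(X, q) = -8 + (5 + X)**2
z(W, P) = 32 - P + W*P**2 (z(W, P) = 7 - (P - ((P*W)*P + 25)) = 7 - (P - (W*P**2 + 25)) = 7 - (P - (25 + W*P**2)) = 7 - (P + (-25 - W*P**2)) = 7 - (-25 + P - W*P**2) = 7 + (25 - P + W*P**2) = 32 - P + W*P**2)
(z(6, -57) + p(30 - 1*20, -27)) + 1160 = ((32 - 1*(-57) + 6*(-57)**2) + (-8 + (5 + (30 - 1*20))**2)) + 1160 = ((32 + 57 + 6*3249) + (-8 + (5 + (30 - 20))**2)) + 1160 = ((32 + 57 + 19494) + (-8 + (5 + 10)**2)) + 1160 = (19583 + (-8 + 15**2)) + 1160 = (19583 + (-8 + 225)) + 1160 = (19583 + 217) + 1160 = 19800 + 1160 = 20960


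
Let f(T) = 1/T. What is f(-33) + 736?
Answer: 24287/33 ≈ 735.97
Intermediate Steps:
f(-33) + 736 = 1/(-33) + 736 = -1/33 + 736 = 24287/33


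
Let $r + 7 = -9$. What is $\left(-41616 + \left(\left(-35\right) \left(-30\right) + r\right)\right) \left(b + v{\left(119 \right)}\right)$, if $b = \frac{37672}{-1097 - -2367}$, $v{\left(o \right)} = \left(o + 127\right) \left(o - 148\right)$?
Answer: $\frac{183075709828}{635} \approx 2.8831 \cdot 10^{8}$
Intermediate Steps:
$r = -16$ ($r = -7 - 9 = -16$)
$v{\left(o \right)} = \left(-148 + o\right) \left(127 + o\right)$ ($v{\left(o \right)} = \left(127 + o\right) \left(-148 + o\right) = \left(-148 + o\right) \left(127 + o\right)$)
$b = \frac{18836}{635}$ ($b = \frac{37672}{-1097 + 2367} = \frac{37672}{1270} = 37672 \cdot \frac{1}{1270} = \frac{18836}{635} \approx 29.663$)
$\left(-41616 + \left(\left(-35\right) \left(-30\right) + r\right)\right) \left(b + v{\left(119 \right)}\right) = \left(-41616 - -1034\right) \left(\frac{18836}{635} - \left(21295 - 14161\right)\right) = \left(-41616 + \left(1050 - 16\right)\right) \left(\frac{18836}{635} - 7134\right) = \left(-41616 + 1034\right) \left(\frac{18836}{635} - 7134\right) = \left(-40582\right) \left(- \frac{4511254}{635}\right) = \frac{183075709828}{635}$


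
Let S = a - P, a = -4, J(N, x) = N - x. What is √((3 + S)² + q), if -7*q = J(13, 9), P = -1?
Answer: 2*I*√7/7 ≈ 0.75593*I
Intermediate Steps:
S = -3 (S = -4 - 1*(-1) = -4 + 1 = -3)
q = -4/7 (q = -(13 - 1*9)/7 = -(13 - 9)/7 = -⅐*4 = -4/7 ≈ -0.57143)
√((3 + S)² + q) = √((3 - 3)² - 4/7) = √(0² - 4/7) = √(0 - 4/7) = √(-4/7) = 2*I*√7/7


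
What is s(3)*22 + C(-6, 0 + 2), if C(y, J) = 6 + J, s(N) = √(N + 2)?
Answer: 8 + 22*√5 ≈ 57.193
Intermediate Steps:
s(N) = √(2 + N)
s(3)*22 + C(-6, 0 + 2) = √(2 + 3)*22 + (6 + (0 + 2)) = √5*22 + (6 + 2) = 22*√5 + 8 = 8 + 22*√5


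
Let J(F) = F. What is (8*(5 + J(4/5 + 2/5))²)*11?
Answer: 84568/25 ≈ 3382.7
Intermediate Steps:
(8*(5 + J(4/5 + 2/5))²)*11 = (8*(5 + (4/5 + 2/5))²)*11 = (8*(5 + (4*(⅕) + 2*(⅕)))²)*11 = (8*(5 + (⅘ + ⅖))²)*11 = (8*(5 + 6/5)²)*11 = (8*(31/5)²)*11 = (8*(961/25))*11 = (7688/25)*11 = 84568/25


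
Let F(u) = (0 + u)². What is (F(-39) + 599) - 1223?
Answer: 897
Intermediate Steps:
F(u) = u²
(F(-39) + 599) - 1223 = ((-39)² + 599) - 1223 = (1521 + 599) - 1223 = 2120 - 1223 = 897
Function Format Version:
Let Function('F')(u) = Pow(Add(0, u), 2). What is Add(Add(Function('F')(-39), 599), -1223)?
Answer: 897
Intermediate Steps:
Function('F')(u) = Pow(u, 2)
Add(Add(Function('F')(-39), 599), -1223) = Add(Add(Pow(-39, 2), 599), -1223) = Add(Add(1521, 599), -1223) = Add(2120, -1223) = 897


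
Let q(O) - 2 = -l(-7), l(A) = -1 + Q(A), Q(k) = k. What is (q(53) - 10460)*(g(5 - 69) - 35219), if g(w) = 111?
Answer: 366878600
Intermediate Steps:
l(A) = -1 + A
q(O) = 10 (q(O) = 2 - (-1 - 7) = 2 - 1*(-8) = 2 + 8 = 10)
(q(53) - 10460)*(g(5 - 69) - 35219) = (10 - 10460)*(111 - 35219) = -10450*(-35108) = 366878600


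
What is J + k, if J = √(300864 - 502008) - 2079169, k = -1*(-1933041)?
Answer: -146128 + 34*I*√174 ≈ -1.4613e+5 + 448.49*I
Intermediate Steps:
k = 1933041
J = -2079169 + 34*I*√174 (J = √(-201144) - 2079169 = 34*I*√174 - 2079169 = -2079169 + 34*I*√174 ≈ -2.0792e+6 + 448.49*I)
J + k = (-2079169 + 34*I*√174) + 1933041 = -146128 + 34*I*√174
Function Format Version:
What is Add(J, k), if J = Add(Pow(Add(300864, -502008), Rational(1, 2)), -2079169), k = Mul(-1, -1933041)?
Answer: Add(-146128, Mul(34, I, Pow(174, Rational(1, 2)))) ≈ Add(-1.4613e+5, Mul(448.49, I))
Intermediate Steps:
k = 1933041
J = Add(-2079169, Mul(34, I, Pow(174, Rational(1, 2)))) (J = Add(Pow(-201144, Rational(1, 2)), -2079169) = Add(Mul(34, I, Pow(174, Rational(1, 2))), -2079169) = Add(-2079169, Mul(34, I, Pow(174, Rational(1, 2)))) ≈ Add(-2.0792e+6, Mul(448.49, I)))
Add(J, k) = Add(Add(-2079169, Mul(34, I, Pow(174, Rational(1, 2)))), 1933041) = Add(-146128, Mul(34, I, Pow(174, Rational(1, 2))))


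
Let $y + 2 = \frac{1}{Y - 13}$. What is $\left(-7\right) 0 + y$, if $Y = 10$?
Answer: $- \frac{7}{3} \approx -2.3333$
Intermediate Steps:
$y = - \frac{7}{3}$ ($y = -2 + \frac{1}{10 - 13} = -2 + \frac{1}{-3} = -2 - \frac{1}{3} = - \frac{7}{3} \approx -2.3333$)
$\left(-7\right) 0 + y = \left(-7\right) 0 - \frac{7}{3} = 0 - \frac{7}{3} = - \frac{7}{3}$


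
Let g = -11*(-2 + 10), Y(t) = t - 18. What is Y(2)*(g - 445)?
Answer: 8528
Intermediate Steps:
Y(t) = -18 + t
g = -88 (g = -11*8 = -88)
Y(2)*(g - 445) = (-18 + 2)*(-88 - 445) = -16*(-533) = 8528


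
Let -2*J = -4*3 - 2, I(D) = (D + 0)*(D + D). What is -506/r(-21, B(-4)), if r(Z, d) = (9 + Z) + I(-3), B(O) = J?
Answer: -253/3 ≈ -84.333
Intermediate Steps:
I(D) = 2*D**2 (I(D) = D*(2*D) = 2*D**2)
J = 7 (J = -(-4*3 - 2)/2 = -(-12 - 2)/2 = -1/2*(-14) = 7)
B(O) = 7
r(Z, d) = 27 + Z (r(Z, d) = (9 + Z) + 2*(-3)**2 = (9 + Z) + 2*9 = (9 + Z) + 18 = 27 + Z)
-506/r(-21, B(-4)) = -506/(27 - 21) = -506/6 = -506*1/6 = -253/3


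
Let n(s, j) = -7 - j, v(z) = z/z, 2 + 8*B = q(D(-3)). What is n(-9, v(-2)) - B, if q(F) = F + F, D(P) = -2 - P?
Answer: -8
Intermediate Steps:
q(F) = 2*F
B = 0 (B = -¼ + (2*(-2 - 1*(-3)))/8 = -¼ + (2*(-2 + 3))/8 = -¼ + (2*1)/8 = -¼ + (⅛)*2 = -¼ + ¼ = 0)
v(z) = 1
n(-9, v(-2)) - B = (-7 - 1*1) - 1*0 = (-7 - 1) + 0 = -8 + 0 = -8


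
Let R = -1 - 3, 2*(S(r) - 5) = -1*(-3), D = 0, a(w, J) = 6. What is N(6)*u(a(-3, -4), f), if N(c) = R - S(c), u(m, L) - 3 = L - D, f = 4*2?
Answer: -231/2 ≈ -115.50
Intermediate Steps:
S(r) = 13/2 (S(r) = 5 + (-1*(-3))/2 = 5 + (½)*3 = 5 + 3/2 = 13/2)
f = 8
R = -4
u(m, L) = 3 + L (u(m, L) = 3 + (L - 1*0) = 3 + (L + 0) = 3 + L)
N(c) = -21/2 (N(c) = -4 - 1*13/2 = -4 - 13/2 = -21/2)
N(6)*u(a(-3, -4), f) = -21*(3 + 8)/2 = -21/2*11 = -231/2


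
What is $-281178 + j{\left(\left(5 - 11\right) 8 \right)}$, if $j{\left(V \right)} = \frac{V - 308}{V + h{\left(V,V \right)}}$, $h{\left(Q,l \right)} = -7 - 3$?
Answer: $- \frac{8153984}{29} \approx -2.8117 \cdot 10^{5}$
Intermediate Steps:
$h{\left(Q,l \right)} = -10$
$j{\left(V \right)} = \frac{-308 + V}{-10 + V}$ ($j{\left(V \right)} = \frac{V - 308}{V - 10} = \frac{-308 + V}{-10 + V}$)
$-281178 + j{\left(\left(5 - 11\right) 8 \right)} = -281178 + \frac{-308 + \left(5 - 11\right) 8}{-10 + \left(5 - 11\right) 8} = -281178 + \frac{-308 - 48}{-10 - 48} = -281178 + \frac{1}{-58} \left(-356\right) = -281178 - - \frac{178}{29} = -281178 + \frac{178}{29} = - \frac{8153984}{29}$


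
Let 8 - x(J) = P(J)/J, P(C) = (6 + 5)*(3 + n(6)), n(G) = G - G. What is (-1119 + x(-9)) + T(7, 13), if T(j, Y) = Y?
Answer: -3283/3 ≈ -1094.3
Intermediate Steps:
n(G) = 0
P(C) = 33 (P(C) = (6 + 5)*(3 + 0) = 11*3 = 33)
x(J) = 8 - 33/J
(-1119 + x(-9)) + T(7, 13) = (-1119 + (8 - 33/(-9))) + 13 = (-1119 + (8 - 33*(-⅑))) + 13 = (-1119 + (8 + 11/3)) + 13 = (-1119 + 35/3) + 13 = -3322/3 + 13 = -3283/3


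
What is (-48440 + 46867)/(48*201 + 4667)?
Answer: -1573/14315 ≈ -0.10988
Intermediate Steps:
(-48440 + 46867)/(48*201 + 4667) = -1573/(9648 + 4667) = -1573/14315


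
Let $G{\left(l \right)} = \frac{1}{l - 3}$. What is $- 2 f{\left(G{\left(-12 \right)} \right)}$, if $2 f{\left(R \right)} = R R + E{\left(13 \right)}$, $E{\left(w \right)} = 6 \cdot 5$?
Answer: $- \frac{6751}{225} \approx -30.004$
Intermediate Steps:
$E{\left(w \right)} = 30$
$G{\left(l \right)} = \frac{1}{-3 + l}$
$f{\left(R \right)} = 15 + \frac{R^{2}}{2}$ ($f{\left(R \right)} = \frac{R R + 30}{2} = \frac{R^{2} + 30}{2} = \frac{30 + R^{2}}{2} = 15 + \frac{R^{2}}{2}$)
$- 2 f{\left(G{\left(-12 \right)} \right)} = - 2 \left(15 + \frac{\left(\frac{1}{-3 - 12}\right)^{2}}{2}\right) = - 2 \left(15 + \frac{\left(\frac{1}{-15}\right)^{2}}{2}\right) = - 2 \left(15 + \frac{\left(- \frac{1}{15}\right)^{2}}{2}\right) = - 2 \left(15 + \frac{1}{2} \cdot \frac{1}{225}\right) = - 2 \left(15 + \frac{1}{450}\right) = \left(-2\right) \frac{6751}{450} = - \frac{6751}{225}$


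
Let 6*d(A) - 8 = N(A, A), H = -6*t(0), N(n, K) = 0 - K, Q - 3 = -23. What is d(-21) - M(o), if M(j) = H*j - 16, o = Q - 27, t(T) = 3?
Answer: -4951/6 ≈ -825.17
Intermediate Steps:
Q = -20 (Q = 3 - 23 = -20)
N(n, K) = -K
H = -18 (H = -6*3 = -18)
d(A) = 4/3 - A/6 (d(A) = 4/3 + (-A)/6 = 4/3 - A/6)
o = -47 (o = -20 - 27 = -47)
M(j) = -16 - 18*j (M(j) = -18*j - 16 = -16 - 18*j)
d(-21) - M(o) = (4/3 - ⅙*(-21)) - (-16 - 18*(-47)) = (4/3 + 7/2) - (-16 + 846) = 29/6 - 1*830 = 29/6 - 830 = -4951/6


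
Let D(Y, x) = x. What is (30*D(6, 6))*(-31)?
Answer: -5580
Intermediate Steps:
(30*D(6, 6))*(-31) = (30*6)*(-31) = 180*(-31) = -5580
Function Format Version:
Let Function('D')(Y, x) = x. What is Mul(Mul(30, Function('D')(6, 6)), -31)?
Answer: -5580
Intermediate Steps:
Mul(Mul(30, Function('D')(6, 6)), -31) = Mul(Mul(30, 6), -31) = Mul(180, -31) = -5580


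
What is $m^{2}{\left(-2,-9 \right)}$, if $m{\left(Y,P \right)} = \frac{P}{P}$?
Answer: $1$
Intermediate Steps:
$m{\left(Y,P \right)} = 1$
$m^{2}{\left(-2,-9 \right)} = 1^{2} = 1$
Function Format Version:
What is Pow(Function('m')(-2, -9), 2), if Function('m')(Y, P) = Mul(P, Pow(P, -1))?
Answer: 1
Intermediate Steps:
Function('m')(Y, P) = 1
Pow(Function('m')(-2, -9), 2) = Pow(1, 2) = 1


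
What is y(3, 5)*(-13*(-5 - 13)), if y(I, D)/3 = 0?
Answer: 0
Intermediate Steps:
y(I, D) = 0 (y(I, D) = 3*0 = 0)
y(3, 5)*(-13*(-5 - 13)) = 0*(-13*(-5 - 13)) = 0*(-13*(-18)) = 0*234 = 0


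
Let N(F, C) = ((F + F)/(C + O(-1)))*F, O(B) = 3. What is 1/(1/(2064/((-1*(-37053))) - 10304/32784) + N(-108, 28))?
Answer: 22541588/16875739303 ≈ 0.0013357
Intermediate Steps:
N(F, C) = 2*F²/(3 + C) (N(F, C) = ((F + F)/(C + 3))*F = ((2*F)/(3 + C))*F = (2*F/(3 + C))*F = 2*F²/(3 + C))
1/(1/(2064/((-1*(-37053))) - 10304/32784) + N(-108, 28)) = 1/(1/(2064/((-1*(-37053))) - 10304/32784) + 2*(-108)²/(3 + 28)) = 1/(1/(2064/37053 - 10304*1/32784) + 2*11664/31) = 1/(1/(2064*(1/37053) - 644/2049) + 2*11664*(1/31)) = 1/(1/(688/12351 - 644/2049) + 23328/31) = 1/(1/(-727148/2811911) + 23328/31) = 1/(-2811911/727148 + 23328/31) = 1/(16875739303/22541588) = 22541588/16875739303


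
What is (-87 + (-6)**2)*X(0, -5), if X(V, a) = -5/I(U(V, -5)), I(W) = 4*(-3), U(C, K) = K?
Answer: -85/4 ≈ -21.250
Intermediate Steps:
I(W) = -12
X(V, a) = 5/12 (X(V, a) = -5/(-12) = -5*(-1/12) = 5/12)
(-87 + (-6)**2)*X(0, -5) = (-87 + (-6)**2)*(5/12) = (-87 + 36)*(5/12) = -51*5/12 = -85/4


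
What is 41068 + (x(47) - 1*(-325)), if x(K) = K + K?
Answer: 41487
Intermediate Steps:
x(K) = 2*K
41068 + (x(47) - 1*(-325)) = 41068 + (2*47 - 1*(-325)) = 41068 + (94 + 325) = 41068 + 419 = 41487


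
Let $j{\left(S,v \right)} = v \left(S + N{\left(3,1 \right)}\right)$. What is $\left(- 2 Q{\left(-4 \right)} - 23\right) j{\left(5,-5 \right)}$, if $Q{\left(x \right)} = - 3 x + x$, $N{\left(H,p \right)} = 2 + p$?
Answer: $1560$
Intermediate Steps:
$Q{\left(x \right)} = - 2 x$
$j{\left(S,v \right)} = v \left(3 + S\right)$ ($j{\left(S,v \right)} = v \left(S + \left(2 + 1\right)\right) = v \left(S + 3\right) = v \left(3 + S\right)$)
$\left(- 2 Q{\left(-4 \right)} - 23\right) j{\left(5,-5 \right)} = \left(- 2 \left(\left(-2\right) \left(-4\right)\right) - 23\right) \left(- 5 \left(3 + 5\right)\right) = \left(\left(-2\right) 8 - 23\right) \left(\left(-5\right) 8\right) = \left(-16 - 23\right) \left(-40\right) = \left(-39\right) \left(-40\right) = 1560$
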